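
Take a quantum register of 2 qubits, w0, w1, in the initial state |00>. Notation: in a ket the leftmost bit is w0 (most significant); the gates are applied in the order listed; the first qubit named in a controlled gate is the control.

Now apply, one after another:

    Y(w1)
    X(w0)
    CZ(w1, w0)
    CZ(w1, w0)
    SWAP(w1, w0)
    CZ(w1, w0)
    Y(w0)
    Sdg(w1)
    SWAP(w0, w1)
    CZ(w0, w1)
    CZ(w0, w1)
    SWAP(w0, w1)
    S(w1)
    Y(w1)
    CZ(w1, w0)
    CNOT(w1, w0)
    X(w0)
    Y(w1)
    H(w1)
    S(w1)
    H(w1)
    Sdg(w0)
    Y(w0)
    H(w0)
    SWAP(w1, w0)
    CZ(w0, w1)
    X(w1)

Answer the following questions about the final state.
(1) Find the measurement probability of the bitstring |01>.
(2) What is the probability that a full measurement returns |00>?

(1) A full measurement returns |01> with probability 1/4. Key observation: steps 8-13 multiply out to the identity, so the circuit reduces to the remaining gates.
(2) A full measurement returns |00> with probability 1/4.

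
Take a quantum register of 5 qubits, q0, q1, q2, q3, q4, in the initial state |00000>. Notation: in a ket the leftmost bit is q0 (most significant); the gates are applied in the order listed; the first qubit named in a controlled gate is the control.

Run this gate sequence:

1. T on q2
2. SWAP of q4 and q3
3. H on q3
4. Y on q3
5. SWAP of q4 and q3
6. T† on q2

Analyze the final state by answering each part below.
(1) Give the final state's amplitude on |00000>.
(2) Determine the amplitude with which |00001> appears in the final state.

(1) The final state's coefficient on |00000> equals -sqrt(2)*I/2.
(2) The amplitude on |00001> is sqrt(2)*I/2.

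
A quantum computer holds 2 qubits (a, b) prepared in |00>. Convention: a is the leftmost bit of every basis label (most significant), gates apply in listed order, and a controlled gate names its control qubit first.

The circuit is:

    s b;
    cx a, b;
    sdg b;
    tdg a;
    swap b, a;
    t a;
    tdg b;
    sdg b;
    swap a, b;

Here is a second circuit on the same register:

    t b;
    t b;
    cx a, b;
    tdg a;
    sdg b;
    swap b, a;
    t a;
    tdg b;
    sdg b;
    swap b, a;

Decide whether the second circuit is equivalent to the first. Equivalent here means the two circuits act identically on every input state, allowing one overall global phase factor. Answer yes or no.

Yes — the two circuits implement the same unitary up to a global phase.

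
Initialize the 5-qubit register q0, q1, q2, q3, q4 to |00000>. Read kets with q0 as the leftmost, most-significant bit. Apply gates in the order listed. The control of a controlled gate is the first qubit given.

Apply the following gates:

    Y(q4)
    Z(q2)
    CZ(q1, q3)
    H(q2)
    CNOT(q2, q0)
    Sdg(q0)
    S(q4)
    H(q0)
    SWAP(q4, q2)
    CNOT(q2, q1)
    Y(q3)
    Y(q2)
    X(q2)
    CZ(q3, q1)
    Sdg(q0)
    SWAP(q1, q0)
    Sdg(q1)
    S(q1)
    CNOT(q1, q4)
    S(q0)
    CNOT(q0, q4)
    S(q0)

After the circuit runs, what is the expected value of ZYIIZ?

The observable ZYIIZ averages to 0.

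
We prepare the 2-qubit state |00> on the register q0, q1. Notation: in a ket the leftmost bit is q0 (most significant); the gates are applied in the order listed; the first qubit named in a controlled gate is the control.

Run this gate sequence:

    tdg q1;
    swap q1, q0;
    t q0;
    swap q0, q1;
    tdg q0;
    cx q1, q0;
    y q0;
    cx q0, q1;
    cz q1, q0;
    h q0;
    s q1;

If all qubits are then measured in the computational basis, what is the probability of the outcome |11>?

Outcome |11> occurs with probability 1/2.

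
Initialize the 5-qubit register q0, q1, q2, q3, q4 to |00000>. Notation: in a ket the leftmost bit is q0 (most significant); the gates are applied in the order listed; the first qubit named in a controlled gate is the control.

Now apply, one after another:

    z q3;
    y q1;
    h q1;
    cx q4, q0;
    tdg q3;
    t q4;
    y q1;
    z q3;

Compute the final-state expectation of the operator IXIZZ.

The expectation value of IXIZZ is 1.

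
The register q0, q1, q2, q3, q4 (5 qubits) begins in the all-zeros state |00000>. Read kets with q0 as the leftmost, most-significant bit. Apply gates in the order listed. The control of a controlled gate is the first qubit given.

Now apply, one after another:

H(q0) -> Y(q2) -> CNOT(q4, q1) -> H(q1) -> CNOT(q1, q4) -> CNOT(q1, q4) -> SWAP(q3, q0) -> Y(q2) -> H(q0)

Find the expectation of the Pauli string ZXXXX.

In the final state, ZXXXX has expectation 0.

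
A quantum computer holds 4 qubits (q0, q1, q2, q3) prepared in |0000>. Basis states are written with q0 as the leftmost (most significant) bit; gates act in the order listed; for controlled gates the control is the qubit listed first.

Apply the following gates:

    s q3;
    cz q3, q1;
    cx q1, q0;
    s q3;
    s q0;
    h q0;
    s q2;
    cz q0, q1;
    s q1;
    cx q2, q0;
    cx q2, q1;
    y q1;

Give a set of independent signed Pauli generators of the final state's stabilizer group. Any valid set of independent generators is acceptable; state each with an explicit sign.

The stabilizer group can be generated by +XIII, -IZII, +IIZI, +IIIZ, among other valid generating sets.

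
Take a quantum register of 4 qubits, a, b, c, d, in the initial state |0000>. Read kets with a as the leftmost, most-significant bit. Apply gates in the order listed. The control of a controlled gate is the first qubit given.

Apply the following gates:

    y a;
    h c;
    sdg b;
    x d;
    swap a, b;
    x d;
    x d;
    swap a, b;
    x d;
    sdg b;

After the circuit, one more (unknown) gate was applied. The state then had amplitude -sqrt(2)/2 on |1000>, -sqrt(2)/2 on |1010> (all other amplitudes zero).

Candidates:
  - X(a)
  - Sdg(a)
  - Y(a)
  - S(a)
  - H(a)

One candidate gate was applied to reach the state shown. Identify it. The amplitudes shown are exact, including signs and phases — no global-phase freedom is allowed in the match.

The unique candidate consistent with the amplitudes is S(a). Key observation: gates 4-9 undo each other exactly, leaving only the rest of the circuit to track.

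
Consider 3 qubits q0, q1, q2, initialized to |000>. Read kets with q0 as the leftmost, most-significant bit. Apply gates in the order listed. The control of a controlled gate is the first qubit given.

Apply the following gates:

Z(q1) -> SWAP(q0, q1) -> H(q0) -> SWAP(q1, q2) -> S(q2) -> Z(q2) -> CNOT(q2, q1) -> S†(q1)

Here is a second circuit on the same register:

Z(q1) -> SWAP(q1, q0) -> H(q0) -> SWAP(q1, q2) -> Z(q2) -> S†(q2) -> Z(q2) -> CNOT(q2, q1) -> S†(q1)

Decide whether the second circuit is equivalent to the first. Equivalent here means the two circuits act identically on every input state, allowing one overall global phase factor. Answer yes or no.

Yes: on every input state the two circuits agree up to one overall phase factor.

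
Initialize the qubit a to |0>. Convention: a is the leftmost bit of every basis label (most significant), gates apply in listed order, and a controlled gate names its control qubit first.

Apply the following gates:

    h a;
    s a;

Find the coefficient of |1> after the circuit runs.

The final state's coefficient on |1> equals sqrt(2)*I/2.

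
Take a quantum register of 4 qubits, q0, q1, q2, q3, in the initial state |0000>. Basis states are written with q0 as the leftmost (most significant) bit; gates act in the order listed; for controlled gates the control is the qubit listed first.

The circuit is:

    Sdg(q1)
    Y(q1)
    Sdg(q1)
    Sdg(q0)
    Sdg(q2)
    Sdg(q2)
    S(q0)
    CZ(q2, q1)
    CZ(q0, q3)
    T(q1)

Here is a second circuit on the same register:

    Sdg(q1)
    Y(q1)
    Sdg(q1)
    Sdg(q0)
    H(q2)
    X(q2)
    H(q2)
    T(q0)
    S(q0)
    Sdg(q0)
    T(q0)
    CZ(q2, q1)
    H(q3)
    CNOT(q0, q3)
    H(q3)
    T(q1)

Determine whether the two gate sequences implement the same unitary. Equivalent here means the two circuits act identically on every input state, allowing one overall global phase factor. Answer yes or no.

Yes — the two circuits implement the same unitary up to a global phase.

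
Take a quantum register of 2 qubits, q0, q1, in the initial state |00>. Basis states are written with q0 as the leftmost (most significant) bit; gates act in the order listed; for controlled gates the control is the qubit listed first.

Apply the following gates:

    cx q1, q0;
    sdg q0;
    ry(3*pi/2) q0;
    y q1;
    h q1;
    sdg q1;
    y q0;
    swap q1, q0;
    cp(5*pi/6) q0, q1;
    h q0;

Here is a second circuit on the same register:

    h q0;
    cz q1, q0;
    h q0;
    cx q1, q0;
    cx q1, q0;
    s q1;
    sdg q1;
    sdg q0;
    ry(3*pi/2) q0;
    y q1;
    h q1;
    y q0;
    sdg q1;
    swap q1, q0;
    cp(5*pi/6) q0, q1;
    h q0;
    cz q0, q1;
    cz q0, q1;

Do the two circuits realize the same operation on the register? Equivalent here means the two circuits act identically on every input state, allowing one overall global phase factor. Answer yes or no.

Yes — the two circuits implement the same unitary up to a global phase.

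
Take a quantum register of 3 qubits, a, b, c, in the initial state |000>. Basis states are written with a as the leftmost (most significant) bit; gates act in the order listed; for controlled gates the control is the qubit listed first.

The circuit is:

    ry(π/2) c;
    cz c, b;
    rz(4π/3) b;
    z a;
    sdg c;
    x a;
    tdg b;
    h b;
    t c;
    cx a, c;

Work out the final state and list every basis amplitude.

After the circuit, the state carries amplitude 0 on |000>, 0 on |001>, 0 on |010>, 0 on |011>, -exp(I*pi/12)/2 on |100>, -exp(I*pi/3)/2 on |101>, -exp(I*pi/12)/2 on |110>, -exp(I*pi/3)/2 on |111>.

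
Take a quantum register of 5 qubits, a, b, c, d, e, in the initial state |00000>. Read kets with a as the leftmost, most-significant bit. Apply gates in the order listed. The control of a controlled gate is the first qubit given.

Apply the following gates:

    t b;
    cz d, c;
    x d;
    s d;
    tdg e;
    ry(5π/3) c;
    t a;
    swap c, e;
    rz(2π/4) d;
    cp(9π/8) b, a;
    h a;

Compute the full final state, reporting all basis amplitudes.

After the circuit, the state carries amplitude -sqrt(6)*exp(3*I*pi/4)/4 on |00010>, sqrt(2)*exp(3*I*pi/4)/4 on |00011>, -sqrt(6)*exp(3*I*pi/4)/4 on |10010>, sqrt(2)*exp(3*I*pi/4)/4 on |10011>, and 0 on every other basis state.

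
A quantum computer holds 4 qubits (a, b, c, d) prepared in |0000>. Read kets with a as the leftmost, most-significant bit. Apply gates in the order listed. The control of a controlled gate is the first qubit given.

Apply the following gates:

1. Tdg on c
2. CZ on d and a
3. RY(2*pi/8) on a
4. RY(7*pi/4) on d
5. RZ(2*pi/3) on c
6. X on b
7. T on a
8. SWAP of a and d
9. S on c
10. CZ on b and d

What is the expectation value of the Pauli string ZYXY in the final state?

In the final state, ZYXY has expectation 0.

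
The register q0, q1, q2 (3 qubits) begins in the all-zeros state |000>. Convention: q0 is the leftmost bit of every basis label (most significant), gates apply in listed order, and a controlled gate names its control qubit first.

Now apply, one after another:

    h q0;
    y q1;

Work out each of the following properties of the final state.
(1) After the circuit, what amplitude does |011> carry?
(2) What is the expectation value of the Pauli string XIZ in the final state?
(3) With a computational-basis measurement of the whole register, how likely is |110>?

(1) The amplitude on |011> is 0.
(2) In the final state, XIZ has expectation 1.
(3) A full measurement returns |110> with probability 1/2.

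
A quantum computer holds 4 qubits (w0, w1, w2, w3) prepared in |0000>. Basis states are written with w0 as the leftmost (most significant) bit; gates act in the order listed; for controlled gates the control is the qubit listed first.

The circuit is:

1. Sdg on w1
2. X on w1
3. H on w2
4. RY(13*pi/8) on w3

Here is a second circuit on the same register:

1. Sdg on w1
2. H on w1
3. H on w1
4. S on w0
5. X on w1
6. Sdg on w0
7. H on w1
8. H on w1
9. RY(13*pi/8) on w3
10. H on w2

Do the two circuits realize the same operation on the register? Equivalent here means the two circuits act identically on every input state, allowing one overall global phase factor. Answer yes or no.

Yes: on every input state the two circuits agree up to one overall phase factor.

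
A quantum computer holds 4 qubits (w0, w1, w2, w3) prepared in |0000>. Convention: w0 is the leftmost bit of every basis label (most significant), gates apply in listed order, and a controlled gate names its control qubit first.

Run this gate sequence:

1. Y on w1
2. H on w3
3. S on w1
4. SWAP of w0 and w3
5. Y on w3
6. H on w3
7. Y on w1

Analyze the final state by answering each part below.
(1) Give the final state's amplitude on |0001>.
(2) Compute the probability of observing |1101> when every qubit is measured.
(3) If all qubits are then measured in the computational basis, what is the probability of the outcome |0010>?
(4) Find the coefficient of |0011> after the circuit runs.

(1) The amplitude on |0001> is 1/2.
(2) Outcome |1101> occurs with probability 0.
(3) The probability of measuring |0010> is 0.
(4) The amplitude on |0011> is 0.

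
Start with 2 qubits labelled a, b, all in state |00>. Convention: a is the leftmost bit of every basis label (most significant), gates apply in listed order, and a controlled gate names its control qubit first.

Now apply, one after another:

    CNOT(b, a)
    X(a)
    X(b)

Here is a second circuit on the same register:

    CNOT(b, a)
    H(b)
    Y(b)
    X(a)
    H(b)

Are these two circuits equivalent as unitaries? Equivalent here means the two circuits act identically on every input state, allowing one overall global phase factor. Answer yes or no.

No, they are not equivalent — no single phase factor reconciles the two unitaries.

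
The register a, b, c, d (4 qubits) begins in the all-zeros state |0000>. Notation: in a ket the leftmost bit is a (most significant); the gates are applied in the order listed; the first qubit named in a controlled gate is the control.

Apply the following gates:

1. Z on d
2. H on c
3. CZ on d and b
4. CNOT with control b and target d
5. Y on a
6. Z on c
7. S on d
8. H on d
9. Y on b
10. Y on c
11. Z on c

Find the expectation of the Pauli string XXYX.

The observable XXYX averages to 0.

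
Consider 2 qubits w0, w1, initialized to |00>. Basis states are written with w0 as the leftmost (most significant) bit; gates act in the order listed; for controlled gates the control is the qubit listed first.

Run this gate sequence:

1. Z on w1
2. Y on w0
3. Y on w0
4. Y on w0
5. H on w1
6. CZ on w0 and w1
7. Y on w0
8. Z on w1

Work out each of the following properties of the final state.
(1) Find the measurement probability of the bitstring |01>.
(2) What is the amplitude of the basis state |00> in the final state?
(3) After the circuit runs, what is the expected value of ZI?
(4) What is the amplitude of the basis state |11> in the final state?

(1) A full measurement returns |01> with probability 1/2.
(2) |00> carries amplitude sqrt(2)/2 in the final state.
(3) The observable ZI averages to 1.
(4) |11> carries amplitude 0 in the final state.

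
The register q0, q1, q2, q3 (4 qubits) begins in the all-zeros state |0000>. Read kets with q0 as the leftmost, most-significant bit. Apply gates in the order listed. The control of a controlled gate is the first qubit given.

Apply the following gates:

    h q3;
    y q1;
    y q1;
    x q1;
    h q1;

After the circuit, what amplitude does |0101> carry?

|0101> carries amplitude -1/2 in the final state.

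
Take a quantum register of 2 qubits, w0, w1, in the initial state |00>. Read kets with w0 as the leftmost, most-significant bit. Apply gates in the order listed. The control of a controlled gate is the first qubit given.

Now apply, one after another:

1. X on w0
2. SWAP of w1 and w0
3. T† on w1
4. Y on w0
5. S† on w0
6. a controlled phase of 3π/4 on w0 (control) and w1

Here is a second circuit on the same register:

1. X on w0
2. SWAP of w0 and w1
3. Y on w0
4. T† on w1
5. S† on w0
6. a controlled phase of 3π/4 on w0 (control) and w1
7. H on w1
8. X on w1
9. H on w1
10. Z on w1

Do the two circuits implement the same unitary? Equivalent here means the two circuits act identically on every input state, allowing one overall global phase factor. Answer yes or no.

Yes, they are equivalent — the unitaries differ by at most a global phase.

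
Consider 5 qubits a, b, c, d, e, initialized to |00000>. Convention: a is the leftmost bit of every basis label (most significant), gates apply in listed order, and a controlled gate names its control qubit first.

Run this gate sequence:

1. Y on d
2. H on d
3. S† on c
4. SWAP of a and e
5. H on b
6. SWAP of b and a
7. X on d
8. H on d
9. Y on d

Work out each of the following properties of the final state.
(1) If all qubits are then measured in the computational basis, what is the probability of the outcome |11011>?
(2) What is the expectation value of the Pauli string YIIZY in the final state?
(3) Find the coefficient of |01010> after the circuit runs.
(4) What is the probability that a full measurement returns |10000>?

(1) The probability of measuring |11011> is 0.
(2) In the final state, YIIZY has expectation 0.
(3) The amplitude on |01010> is 0.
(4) A full measurement returns |10000> with probability 1/2.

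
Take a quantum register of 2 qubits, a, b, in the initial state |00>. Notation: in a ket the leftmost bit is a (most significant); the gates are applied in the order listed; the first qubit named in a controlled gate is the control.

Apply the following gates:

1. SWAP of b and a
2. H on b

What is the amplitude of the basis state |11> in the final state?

|11> carries amplitude 0 in the final state.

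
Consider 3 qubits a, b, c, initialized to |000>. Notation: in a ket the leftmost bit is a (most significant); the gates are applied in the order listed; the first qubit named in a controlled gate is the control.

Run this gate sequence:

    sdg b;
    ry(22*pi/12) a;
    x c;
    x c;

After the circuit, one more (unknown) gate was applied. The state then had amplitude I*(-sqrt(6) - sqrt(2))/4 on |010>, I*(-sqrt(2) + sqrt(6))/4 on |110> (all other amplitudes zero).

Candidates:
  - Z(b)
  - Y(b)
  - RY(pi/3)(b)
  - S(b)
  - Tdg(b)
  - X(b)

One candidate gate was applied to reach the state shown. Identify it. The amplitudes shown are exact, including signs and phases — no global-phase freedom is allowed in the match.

It was Y(b) that produced the state shown. Key observation: gates 3-4 undo each other exactly, leaving only the rest of the circuit to track.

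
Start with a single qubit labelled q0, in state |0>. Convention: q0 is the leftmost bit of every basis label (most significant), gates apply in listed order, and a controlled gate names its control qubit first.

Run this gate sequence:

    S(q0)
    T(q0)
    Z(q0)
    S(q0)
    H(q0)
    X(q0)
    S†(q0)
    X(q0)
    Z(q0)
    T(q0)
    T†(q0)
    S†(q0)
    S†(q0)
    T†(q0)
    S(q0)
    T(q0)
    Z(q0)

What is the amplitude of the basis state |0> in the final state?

The amplitude on |0> is -sqrt(2)*I/2.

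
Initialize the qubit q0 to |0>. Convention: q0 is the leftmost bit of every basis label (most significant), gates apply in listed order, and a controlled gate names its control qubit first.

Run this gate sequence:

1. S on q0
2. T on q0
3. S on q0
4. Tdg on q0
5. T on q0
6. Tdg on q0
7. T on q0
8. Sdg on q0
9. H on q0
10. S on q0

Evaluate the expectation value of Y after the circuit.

The observable Y averages to 1. Key observation: gates 3-8 undo each other exactly, leaving only the rest of the circuit to track.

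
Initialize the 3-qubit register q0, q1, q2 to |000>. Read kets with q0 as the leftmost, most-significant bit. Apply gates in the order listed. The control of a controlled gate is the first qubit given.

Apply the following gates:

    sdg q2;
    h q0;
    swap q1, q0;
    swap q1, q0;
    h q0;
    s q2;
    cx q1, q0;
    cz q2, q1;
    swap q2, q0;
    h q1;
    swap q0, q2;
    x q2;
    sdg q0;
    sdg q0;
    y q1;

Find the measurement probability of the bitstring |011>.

The probability of measuring |011> is 1/2. Key observation: steps 1-6 multiply out to the identity, so the circuit reduces to the remaining gates.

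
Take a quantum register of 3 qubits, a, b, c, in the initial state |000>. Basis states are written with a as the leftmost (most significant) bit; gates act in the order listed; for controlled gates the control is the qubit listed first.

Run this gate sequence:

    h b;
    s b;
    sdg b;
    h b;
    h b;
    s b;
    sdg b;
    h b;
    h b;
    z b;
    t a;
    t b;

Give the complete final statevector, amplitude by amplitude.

The resulting statevector has amplitude sqrt(2)/2 on |000>, -sqrt(2)*exp(I*pi/4)/2 on |010>, and 0 on every other basis state. Key observation: gates 1-8 undo each other exactly, leaving only the rest of the circuit to track.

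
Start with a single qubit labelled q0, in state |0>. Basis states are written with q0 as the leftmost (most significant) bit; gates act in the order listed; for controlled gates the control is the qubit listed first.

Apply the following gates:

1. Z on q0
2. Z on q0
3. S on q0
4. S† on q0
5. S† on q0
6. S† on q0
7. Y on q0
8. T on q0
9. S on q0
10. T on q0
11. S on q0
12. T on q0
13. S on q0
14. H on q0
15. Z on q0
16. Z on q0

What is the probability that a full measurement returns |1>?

Outcome |1> occurs with probability 1/2.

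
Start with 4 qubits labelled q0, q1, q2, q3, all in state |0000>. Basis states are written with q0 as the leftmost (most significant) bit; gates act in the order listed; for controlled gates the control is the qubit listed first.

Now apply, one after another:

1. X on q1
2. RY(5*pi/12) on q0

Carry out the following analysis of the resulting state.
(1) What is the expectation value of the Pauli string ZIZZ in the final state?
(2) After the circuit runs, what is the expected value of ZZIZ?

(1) The expectation value of ZIZZ is -sqrt(2)/4 + sqrt(6)/4.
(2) The observable ZZIZ averages to -sqrt(6)/4 + sqrt(2)/4.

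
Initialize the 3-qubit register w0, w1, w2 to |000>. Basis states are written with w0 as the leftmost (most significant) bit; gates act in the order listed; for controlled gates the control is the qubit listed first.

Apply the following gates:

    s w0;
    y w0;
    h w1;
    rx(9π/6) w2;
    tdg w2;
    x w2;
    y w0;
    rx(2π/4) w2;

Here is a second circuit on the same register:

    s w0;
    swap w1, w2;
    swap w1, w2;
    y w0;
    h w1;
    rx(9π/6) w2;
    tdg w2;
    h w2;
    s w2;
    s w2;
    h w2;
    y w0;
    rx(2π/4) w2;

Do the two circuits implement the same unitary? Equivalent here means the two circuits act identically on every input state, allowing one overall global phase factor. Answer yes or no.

Yes — the two circuits implement the same unitary up to a global phase.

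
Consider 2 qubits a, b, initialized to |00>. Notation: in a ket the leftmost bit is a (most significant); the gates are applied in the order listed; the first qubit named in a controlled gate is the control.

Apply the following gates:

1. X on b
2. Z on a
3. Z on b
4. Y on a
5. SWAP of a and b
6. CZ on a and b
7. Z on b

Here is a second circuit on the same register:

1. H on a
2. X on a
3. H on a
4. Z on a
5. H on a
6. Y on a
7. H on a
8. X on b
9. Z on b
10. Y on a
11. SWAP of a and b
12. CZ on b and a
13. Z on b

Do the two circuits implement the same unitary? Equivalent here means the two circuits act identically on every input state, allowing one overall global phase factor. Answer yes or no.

No, they are not equivalent — no single phase factor reconciles the two unitaries.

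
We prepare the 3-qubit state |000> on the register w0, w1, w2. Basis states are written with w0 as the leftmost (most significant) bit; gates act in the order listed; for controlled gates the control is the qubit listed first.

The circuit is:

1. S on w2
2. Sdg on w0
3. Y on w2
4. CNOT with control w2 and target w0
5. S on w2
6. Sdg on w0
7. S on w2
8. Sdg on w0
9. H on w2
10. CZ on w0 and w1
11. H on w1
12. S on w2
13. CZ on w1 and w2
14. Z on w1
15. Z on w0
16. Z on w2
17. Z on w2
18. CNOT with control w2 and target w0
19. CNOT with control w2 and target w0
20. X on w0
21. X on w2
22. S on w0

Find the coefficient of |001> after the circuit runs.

The final state's coefficient on |001> equals -I/2.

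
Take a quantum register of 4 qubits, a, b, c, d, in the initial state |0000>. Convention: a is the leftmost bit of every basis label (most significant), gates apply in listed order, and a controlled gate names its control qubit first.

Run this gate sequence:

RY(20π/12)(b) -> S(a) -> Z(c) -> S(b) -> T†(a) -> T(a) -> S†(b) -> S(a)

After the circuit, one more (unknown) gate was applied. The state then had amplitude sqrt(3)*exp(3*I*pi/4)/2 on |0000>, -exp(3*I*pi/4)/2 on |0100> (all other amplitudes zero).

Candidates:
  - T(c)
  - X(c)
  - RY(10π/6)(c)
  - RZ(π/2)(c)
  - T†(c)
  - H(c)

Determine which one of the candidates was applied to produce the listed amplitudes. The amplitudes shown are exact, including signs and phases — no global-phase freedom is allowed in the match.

It was RZ(π/2)(c) that produced the state shown. Key observation: gates 4-7 undo each other exactly, leaving only the rest of the circuit to track.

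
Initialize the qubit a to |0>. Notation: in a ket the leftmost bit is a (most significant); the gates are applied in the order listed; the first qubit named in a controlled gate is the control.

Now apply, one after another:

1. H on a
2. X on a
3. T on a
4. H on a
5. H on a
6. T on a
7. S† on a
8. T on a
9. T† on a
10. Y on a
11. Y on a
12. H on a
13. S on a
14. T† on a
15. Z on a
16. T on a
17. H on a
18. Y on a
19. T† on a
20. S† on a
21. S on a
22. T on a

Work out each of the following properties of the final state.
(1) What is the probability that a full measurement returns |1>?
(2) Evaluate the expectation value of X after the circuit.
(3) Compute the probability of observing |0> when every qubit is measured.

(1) Outcome |1> occurs with probability 1/2. Key observation: the block from step 19 through step 22 cancels to the identity and can be dropped.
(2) In the final state, X has expectation -1.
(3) The probability of measuring |0> is 1/2.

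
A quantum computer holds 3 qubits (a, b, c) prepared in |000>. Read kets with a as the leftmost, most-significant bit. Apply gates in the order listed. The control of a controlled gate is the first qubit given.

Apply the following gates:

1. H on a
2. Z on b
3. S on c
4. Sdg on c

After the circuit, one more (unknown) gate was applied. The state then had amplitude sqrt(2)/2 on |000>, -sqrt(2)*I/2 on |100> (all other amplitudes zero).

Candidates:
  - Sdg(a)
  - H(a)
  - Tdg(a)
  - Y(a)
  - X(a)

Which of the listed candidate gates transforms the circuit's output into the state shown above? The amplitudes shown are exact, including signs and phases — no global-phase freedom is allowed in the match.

The unique candidate consistent with the amplitudes is Sdg(a). Key observation: the block from step 3 through step 4 cancels to the identity and can be dropped.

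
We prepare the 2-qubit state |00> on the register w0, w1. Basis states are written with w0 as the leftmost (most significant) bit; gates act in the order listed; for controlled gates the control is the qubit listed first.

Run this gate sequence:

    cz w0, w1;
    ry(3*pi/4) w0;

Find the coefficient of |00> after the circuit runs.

The final state's coefficient on |00> equals sqrt(2 - sqrt(2))/2.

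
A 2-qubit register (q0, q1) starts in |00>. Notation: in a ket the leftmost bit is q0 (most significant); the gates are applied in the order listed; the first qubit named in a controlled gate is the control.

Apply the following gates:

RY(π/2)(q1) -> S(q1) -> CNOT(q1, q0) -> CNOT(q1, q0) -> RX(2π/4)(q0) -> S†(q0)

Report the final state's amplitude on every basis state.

The resulting statevector has amplitude 1/2 on |00>, I/2 on |01>, -1/2 on |10>, -I/2 on |11>. Key observation: gates 3-4 undo each other exactly, leaving only the rest of the circuit to track.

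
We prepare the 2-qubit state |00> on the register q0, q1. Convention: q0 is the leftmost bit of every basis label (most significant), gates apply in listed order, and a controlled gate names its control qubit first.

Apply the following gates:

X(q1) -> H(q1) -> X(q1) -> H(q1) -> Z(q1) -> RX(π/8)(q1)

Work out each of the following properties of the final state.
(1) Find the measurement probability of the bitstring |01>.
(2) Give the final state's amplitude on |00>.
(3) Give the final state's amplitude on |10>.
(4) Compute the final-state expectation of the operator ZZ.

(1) Outcome |01> occurs with probability cos(pi/16)**2. Key observation: gates 2-5 undo each other exactly, leaving only the rest of the circuit to track.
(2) |00> carries amplitude -I*sin(pi/16) in the final state.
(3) |10> carries amplitude 0 in the final state.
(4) In the final state, ZZ has expectation -sqrt(sqrt(2) + 2)/2.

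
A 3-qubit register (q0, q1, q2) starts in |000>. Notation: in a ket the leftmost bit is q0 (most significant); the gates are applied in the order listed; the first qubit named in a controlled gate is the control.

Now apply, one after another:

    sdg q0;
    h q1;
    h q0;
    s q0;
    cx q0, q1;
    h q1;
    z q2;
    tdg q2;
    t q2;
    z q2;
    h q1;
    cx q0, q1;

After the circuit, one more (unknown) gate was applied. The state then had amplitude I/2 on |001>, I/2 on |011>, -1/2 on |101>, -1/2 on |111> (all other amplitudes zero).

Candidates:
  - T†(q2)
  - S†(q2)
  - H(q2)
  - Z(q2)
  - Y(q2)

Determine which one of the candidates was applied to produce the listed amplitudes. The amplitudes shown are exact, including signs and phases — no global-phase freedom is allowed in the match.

The unique candidate consistent with the amplitudes is Y(q2). Key observation: the block from step 5 through step 12 cancels to the identity and can be dropped.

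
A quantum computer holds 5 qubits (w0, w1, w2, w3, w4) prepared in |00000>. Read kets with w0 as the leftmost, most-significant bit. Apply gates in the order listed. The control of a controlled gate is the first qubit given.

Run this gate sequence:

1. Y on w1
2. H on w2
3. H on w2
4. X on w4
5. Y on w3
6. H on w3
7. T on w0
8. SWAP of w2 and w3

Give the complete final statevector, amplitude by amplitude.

The resulting statevector has amplitude -sqrt(2)/2 on |01001>, sqrt(2)/2 on |01101>, and 0 on every other basis state. Key observation: the block from step 2 through step 3 cancels to the identity and can be dropped.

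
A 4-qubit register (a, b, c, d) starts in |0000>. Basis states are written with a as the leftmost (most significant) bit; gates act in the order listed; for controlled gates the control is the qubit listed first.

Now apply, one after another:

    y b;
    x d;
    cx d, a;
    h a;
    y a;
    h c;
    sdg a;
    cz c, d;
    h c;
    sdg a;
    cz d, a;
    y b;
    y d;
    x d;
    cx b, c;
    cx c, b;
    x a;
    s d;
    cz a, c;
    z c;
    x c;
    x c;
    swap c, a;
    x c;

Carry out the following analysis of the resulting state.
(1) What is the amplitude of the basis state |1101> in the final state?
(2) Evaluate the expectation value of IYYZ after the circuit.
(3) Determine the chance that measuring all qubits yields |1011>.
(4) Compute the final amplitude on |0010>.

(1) |1101> carries amplitude sqrt(2)*I/2 in the final state. Key observation: gates 21-22 undo each other exactly, leaving only the rest of the circuit to track.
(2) The observable IYYZ averages to 0.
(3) A full measurement returns |1011> with probability 0.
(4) The final state's coefficient on |0010> equals 0.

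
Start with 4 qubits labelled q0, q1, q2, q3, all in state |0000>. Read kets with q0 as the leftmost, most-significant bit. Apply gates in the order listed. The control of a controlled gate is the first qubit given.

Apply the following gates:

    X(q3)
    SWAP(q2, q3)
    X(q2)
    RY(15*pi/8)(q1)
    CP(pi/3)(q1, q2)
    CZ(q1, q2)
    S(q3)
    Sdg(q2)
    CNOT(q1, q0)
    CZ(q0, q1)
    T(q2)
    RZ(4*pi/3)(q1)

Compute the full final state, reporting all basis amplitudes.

After the circuit, the state carries amplitude exp(I*pi/3)*cos(pi/16) on |0000>, -exp(2*I*pi/3)*sin(pi/16) on |1100>, and 0 on every other basis state.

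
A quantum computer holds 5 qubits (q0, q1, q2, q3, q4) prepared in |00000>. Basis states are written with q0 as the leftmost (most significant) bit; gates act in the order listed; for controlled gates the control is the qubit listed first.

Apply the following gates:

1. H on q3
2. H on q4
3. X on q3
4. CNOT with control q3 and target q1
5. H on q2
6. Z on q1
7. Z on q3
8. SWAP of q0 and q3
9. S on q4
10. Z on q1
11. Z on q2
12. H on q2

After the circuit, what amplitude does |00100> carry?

|00100> carries amplitude 1/2 in the final state.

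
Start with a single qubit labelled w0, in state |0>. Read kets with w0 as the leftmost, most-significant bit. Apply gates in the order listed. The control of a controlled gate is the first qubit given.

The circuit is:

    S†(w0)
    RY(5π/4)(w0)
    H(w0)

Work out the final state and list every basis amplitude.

The final amplitudes are sqrt(2)*(-sqrt(2 - sqrt(2)) + sqrt(sqrt(2) + 2))/4 on |0>, sqrt(2)*(-sqrt(sqrt(2) + 2) - sqrt(2 - sqrt(2)))/4 on |1>.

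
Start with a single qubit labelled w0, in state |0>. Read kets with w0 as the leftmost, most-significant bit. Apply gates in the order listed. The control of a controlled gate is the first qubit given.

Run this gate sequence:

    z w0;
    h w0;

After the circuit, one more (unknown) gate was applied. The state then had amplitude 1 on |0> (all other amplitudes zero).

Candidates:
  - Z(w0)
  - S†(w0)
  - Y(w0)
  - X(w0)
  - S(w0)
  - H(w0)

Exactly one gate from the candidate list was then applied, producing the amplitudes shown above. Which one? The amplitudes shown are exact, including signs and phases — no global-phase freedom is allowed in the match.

It was H(w0) that produced the state shown.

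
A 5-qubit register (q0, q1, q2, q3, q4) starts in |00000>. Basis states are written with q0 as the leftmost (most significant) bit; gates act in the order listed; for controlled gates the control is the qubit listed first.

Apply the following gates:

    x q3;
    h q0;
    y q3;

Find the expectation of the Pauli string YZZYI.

In the final state, YZZYI has expectation 0.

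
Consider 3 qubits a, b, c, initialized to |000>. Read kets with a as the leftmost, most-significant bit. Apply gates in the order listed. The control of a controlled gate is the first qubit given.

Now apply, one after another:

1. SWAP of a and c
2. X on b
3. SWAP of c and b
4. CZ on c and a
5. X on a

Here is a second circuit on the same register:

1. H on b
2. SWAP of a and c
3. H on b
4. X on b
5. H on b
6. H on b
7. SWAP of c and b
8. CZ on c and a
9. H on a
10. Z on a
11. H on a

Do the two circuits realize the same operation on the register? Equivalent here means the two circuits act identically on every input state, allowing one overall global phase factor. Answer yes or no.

Yes, they are equivalent — the unitaries differ by at most a global phase.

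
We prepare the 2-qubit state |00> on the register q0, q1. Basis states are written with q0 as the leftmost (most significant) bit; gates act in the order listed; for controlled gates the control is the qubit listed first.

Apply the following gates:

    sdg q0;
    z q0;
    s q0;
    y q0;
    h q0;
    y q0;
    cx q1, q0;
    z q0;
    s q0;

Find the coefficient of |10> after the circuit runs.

The final state's coefficient on |10> equals sqrt(2)*I/2.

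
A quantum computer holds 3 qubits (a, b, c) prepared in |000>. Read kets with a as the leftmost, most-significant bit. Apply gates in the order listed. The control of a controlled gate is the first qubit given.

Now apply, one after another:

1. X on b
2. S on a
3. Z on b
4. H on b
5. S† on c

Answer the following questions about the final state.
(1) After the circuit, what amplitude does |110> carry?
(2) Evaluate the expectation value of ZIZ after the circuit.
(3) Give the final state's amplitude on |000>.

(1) The amplitude on |110> is 0.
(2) The observable ZIZ averages to 1.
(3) The amplitude on |000> is -sqrt(2)/2.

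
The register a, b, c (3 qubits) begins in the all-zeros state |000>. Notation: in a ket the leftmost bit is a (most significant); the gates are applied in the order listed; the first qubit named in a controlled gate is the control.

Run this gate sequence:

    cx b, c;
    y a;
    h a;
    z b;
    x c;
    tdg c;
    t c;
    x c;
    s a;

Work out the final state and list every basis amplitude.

The resulting statevector has amplitude sqrt(2)*I/2 on |000>, sqrt(2)/2 on |100>, and 0 on every other basis state. Key observation: the block from step 5 through step 8 cancels to the identity and can be dropped.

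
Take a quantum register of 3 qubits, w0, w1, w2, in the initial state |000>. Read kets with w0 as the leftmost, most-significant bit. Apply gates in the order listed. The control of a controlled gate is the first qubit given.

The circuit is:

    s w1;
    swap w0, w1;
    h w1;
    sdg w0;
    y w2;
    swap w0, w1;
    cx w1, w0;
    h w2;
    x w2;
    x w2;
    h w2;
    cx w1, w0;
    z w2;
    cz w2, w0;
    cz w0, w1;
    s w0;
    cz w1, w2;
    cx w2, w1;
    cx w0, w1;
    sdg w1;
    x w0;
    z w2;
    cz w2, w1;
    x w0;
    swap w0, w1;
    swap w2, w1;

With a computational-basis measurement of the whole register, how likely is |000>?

A full measurement returns |000> with probability 0. Key observation: gates 7-12 undo each other exactly, leaving only the rest of the circuit to track.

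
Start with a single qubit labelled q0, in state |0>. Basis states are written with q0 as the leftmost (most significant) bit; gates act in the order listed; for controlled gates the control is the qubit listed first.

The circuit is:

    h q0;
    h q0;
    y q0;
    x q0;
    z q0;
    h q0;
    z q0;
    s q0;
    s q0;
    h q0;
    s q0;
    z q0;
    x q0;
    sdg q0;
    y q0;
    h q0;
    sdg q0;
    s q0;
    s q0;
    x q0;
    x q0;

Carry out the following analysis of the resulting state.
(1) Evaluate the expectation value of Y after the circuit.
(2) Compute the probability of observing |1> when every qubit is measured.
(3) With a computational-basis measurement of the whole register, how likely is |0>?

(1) In the final state, Y has expectation 1.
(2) Outcome |1> occurs with probability 1/2.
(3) Outcome |0> occurs with probability 1/2.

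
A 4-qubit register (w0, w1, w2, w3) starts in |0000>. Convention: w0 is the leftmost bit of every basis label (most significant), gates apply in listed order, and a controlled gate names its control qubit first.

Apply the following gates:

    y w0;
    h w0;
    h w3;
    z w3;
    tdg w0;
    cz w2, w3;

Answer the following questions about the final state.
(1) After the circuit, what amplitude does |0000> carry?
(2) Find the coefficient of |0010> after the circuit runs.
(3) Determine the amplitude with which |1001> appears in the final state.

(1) |0000> carries amplitude I/2 in the final state.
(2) The final state's coefficient on |0010> equals 0.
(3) |1001> carries amplitude exp(I*pi/4)/2 in the final state.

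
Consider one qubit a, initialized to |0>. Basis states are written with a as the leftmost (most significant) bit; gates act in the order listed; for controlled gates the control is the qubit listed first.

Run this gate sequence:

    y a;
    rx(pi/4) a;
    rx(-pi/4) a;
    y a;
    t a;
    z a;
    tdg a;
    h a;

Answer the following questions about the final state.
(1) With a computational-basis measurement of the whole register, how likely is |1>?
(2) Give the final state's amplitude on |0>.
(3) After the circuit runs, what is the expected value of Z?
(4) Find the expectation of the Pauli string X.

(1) Outcome |1> occurs with probability 1/2. Key observation: the block from step 1 through step 4 cancels to the identity and can be dropped.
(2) The amplitude on |0> is sqrt(2)/2.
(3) In the final state, Z has expectation 0.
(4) The expectation value of X is 1.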